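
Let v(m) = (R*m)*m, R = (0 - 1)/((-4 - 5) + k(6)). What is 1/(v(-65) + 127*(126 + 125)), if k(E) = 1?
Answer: 8/259241 ≈ 3.0859e-5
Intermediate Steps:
R = 1/8 (R = (0 - 1)/((-4 - 5) + 1) = -1/(-9 + 1) = -1/(-8) = -1*(-1/8) = 1/8 ≈ 0.12500)
v(m) = m**2/8 (v(m) = (m/8)*m = m**2/8)
1/(v(-65) + 127*(126 + 125)) = 1/((1/8)*(-65)**2 + 127*(126 + 125)) = 1/((1/8)*4225 + 127*251) = 1/(4225/8 + 31877) = 1/(259241/8) = 8/259241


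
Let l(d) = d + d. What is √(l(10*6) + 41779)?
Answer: √41899 ≈ 204.69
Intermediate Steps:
l(d) = 2*d
√(l(10*6) + 41779) = √(2*(10*6) + 41779) = √(2*60 + 41779) = √(120 + 41779) = √41899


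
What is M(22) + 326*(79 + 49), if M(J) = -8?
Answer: 41720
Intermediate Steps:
M(22) + 326*(79 + 49) = -8 + 326*(79 + 49) = -8 + 326*128 = -8 + 41728 = 41720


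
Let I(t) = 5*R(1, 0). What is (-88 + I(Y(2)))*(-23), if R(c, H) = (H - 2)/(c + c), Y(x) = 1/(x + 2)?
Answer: 2139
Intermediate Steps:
Y(x) = 1/(2 + x)
R(c, H) = (-2 + H)/(2*c) (R(c, H) = (-2 + H)/((2*c)) = (-2 + H)*(1/(2*c)) = (-2 + H)/(2*c))
I(t) = -5 (I(t) = 5*((½)*(-2 + 0)/1) = 5*((½)*1*(-2)) = 5*(-1) = -5)
(-88 + I(Y(2)))*(-23) = (-88 - 5)*(-23) = -93*(-23) = 2139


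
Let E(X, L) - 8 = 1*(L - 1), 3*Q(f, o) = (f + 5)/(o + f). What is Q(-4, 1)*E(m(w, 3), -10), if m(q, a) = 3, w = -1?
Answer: ⅓ ≈ 0.33333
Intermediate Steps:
Q(f, o) = (5 + f)/(3*(f + o)) (Q(f, o) = ((f + 5)/(o + f))/3 = ((5 + f)/(f + o))/3 = (5 + f)/(3*(f + o)))
E(X, L) = 7 + L (E(X, L) = 8 + 1*(L - 1) = 8 + 1*(-1 + L) = 8 + (-1 + L) = 7 + L)
Q(-4, 1)*E(m(w, 3), -10) = ((5 - 4)/(3*(-4 + 1)))*(7 - 10) = ((⅓)*1/(-3))*(-3) = ((⅓)*(-⅓)*1)*(-3) = -⅑*(-3) = ⅓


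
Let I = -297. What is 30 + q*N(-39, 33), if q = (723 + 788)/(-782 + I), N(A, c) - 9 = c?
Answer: -31092/1079 ≈ -28.816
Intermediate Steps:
N(A, c) = 9 + c
q = -1511/1079 (q = (723 + 788)/(-782 - 297) = 1511/(-1079) = 1511*(-1/1079) = -1511/1079 ≈ -1.4004)
30 + q*N(-39, 33) = 30 - 1511*(9 + 33)/1079 = 30 - 1511/1079*42 = 30 - 63462/1079 = -31092/1079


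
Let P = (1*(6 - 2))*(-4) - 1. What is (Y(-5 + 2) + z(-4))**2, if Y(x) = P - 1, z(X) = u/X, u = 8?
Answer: 400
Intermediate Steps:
z(X) = 8/X
P = -17 (P = (1*4)*(-4) - 1 = 4*(-4) - 1 = -16 - 1 = -17)
Y(x) = -18 (Y(x) = -17 - 1 = -18)
(Y(-5 + 2) + z(-4))**2 = (-18 + 8/(-4))**2 = (-18 + 8*(-1/4))**2 = (-18 - 2)**2 = (-20)**2 = 400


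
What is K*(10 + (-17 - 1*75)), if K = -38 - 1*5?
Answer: 3526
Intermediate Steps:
K = -43 (K = -38 - 5 = -43)
K*(10 + (-17 - 1*75)) = -43*(10 + (-17 - 1*75)) = -43*(10 + (-17 - 75)) = -43*(10 - 92) = -43*(-82) = 3526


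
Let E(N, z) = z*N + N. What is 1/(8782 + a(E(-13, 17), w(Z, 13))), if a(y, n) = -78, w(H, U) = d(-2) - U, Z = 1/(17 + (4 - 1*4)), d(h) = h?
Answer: 1/8704 ≈ 0.00011489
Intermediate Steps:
E(N, z) = N + N*z (E(N, z) = N*z + N = N + N*z)
Z = 1/17 (Z = 1/(17 + (4 - 4)) = 1/(17 + 0) = 1/17 ≈ 0.058824)
w(H, U) = -2 - U
1/(8782 + a(E(-13, 17), w(Z, 13))) = 1/(8782 - 78) = 1/8704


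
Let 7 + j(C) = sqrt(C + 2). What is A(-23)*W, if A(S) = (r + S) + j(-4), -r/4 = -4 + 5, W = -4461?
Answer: 151674 - 4461*I*sqrt(2) ≈ 1.5167e+5 - 6308.8*I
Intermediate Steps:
j(C) = -7 + sqrt(2 + C) (j(C) = -7 + sqrt(C + 2) = -7 + sqrt(2 + C))
r = -4 (r = -4*(-4 + 5) = -4*1 = -4)
A(S) = -11 + S + I*sqrt(2) (A(S) = (-4 + S) + (-7 + sqrt(2 - 4)) = (-4 + S) + (-7 + sqrt(-2)) = (-4 + S) + (-7 + I*sqrt(2)) = -11 + S + I*sqrt(2))
A(-23)*W = (-11 - 23 + I*sqrt(2))*(-4461) = (-34 + I*sqrt(2))*(-4461) = 151674 - 4461*I*sqrt(2)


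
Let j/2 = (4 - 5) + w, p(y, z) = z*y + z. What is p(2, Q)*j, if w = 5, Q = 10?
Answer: 240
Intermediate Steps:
p(y, z) = z + y*z (p(y, z) = y*z + z = z + y*z)
j = 8 (j = 2*((4 - 5) + 5) = 2*(-1 + 5) = 2*4 = 8)
p(2, Q)*j = (10*(1 + 2))*8 = (10*3)*8 = 30*8 = 240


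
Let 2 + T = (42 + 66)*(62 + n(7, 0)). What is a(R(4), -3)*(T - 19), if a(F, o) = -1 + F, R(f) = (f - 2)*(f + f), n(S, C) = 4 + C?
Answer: 106605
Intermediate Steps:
R(f) = 2*f*(-2 + f) (R(f) = (-2 + f)*(2*f) = 2*f*(-2 + f))
T = 7126 (T = -2 + (42 + 66)*(62 + (4 + 0)) = -2 + 108*(62 + 4) = -2 + 108*66 = -2 + 7128 = 7126)
a(R(4), -3)*(T - 19) = (-1 + 2*4*(-2 + 4))*(7126 - 19) = (-1 + 2*4*2)*7107 = (-1 + 16)*7107 = 15*7107 = 106605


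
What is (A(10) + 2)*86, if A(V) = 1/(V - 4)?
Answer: 559/3 ≈ 186.33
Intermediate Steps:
A(V) = 1/(-4 + V)
(A(10) + 2)*86 = (1/(-4 + 10) + 2)*86 = (1/6 + 2)*86 = (⅙ + 2)*86 = (13/6)*86 = 559/3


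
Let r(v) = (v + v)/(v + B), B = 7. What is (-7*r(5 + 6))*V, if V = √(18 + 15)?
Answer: -77*√33/9 ≈ -49.148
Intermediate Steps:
r(v) = 2*v/(7 + v) (r(v) = (v + v)/(v + 7) = (2*v)/(7 + v) = 2*v/(7 + v))
V = √33 ≈ 5.7446
(-7*r(5 + 6))*V = (-14*(5 + 6)/(7 + (5 + 6)))*√33 = (-14*11/(7 + 11))*√33 = (-14*11/18)*√33 = (-7*11/9)*√33 = -77*√33/9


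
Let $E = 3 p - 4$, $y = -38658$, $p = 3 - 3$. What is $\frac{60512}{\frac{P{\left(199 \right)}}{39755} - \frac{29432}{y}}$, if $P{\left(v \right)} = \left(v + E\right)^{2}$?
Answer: $\frac{9299779398048}{264003961} \approx 35226.0$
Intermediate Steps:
$p = 0$
$E = -4$ ($E = 3 \cdot 0 - 4 = 0 - 4 = -4$)
$P{\left(v \right)} = \left(-4 + v\right)^{2}$ ($P{\left(v \right)} = \left(v - 4\right)^{2} = \left(-4 + v\right)^{2}$)
$\frac{60512}{\frac{P{\left(199 \right)}}{39755} - \frac{29432}{y}} = \frac{60512}{\frac{\left(-4 + 199\right)^{2}}{39755} - \frac{29432}{-38658}} = \frac{60512}{195^{2} \cdot \frac{1}{39755} - - \frac{14716}{19329}} = \frac{60512}{38025 \cdot \frac{1}{39755} + \frac{14716}{19329}} = \frac{60512}{\frac{7605}{7951} + \frac{14716}{19329}} = \frac{60512}{\frac{264003961}{153684879}} = 60512 \cdot \frac{153684879}{264003961} = \frac{9299779398048}{264003961}$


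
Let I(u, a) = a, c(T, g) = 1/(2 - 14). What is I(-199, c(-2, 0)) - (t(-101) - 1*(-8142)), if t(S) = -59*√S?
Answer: -97705/12 + 59*I*√101 ≈ -8142.1 + 592.94*I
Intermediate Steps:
c(T, g) = -1/12 (c(T, g) = 1/(-12) = -1/12)
I(-199, c(-2, 0)) - (t(-101) - 1*(-8142)) = -1/12 - (-59*I*√101 - 1*(-8142)) = -1/12 - (-59*I*√101 + 8142) = -1/12 - (8142 - 59*I*√101) = -1/12 + (-8142 + 59*I*√101) = -97705/12 + 59*I*√101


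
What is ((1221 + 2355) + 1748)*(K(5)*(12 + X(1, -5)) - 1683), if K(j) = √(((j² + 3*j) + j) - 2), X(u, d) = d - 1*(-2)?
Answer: -8960292 + 47916*√43 ≈ -8.6461e+6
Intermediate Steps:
X(u, d) = 2 + d (X(u, d) = d + 2 = 2 + d)
K(j) = √(-2 + j² + 4*j) (K(j) = √((j² + 4*j) - 2) = √(-2 + j² + 4*j))
((1221 + 2355) + 1748)*(K(5)*(12 + X(1, -5)) - 1683) = ((1221 + 2355) + 1748)*(√(-2 + 5² + 4*5)*(12 + (2 - 5)) - 1683) = (3576 + 1748)*(√(-2 + 25 + 20)*(12 - 3) - 1683) = 5324*(√43*9 - 1683) = 5324*(9*√43 - 1683) = 5324*(-1683 + 9*√43) = -8960292 + 47916*√43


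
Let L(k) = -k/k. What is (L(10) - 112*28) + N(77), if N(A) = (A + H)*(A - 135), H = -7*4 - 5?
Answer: -5689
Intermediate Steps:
L(k) = -1 (L(k) = -1*1 = -1)
H = -33 (H = -28 - 5 = -33)
N(A) = (-135 + A)*(-33 + A) (N(A) = (A - 33)*(A - 135) = (-33 + A)*(-135 + A) = (-135 + A)*(-33 + A))
(L(10) - 112*28) + N(77) = (-1 - 112*28) + (4455 + 77**2 - 168*77) = (-1 - 3136) + (4455 + 5929 - 12936) = -3137 - 2552 = -5689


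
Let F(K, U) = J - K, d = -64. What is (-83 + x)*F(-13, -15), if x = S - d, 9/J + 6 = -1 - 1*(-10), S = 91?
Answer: 1152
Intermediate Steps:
J = 3 (J = 9/(-6 + (-1 - 1*(-10))) = 9/(-6 + (-1 + 10)) = 9/(-6 + 9) = 9/3 = 9*(1/3) = 3)
F(K, U) = 3 - K
x = 155 (x = 91 - 1*(-64) = 91 + 64 = 155)
(-83 + x)*F(-13, -15) = (-83 + 155)*(3 - 1*(-13)) = 72*(3 + 13) = 72*16 = 1152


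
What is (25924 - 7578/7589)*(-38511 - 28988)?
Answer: -13279055185342/7589 ≈ -1.7498e+9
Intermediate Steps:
(25924 - 7578/7589)*(-38511 - 28988) = (25924 - 7578*1/7589)*(-67499) = (25924 - 7578/7589)*(-67499) = (196729658/7589)*(-67499) = -13279055185342/7589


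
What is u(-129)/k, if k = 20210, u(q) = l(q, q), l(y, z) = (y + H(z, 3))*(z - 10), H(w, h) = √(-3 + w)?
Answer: 417/470 - 139*I*√33/10105 ≈ 0.88723 - 0.07902*I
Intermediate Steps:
l(y, z) = (-10 + z)*(y + √(-3 + z)) (l(y, z) = (y + √(-3 + z))*(z - 10) = (y + √(-3 + z))*(-10 + z) = (-10 + z)*(y + √(-3 + z)))
u(q) = q² - 10*q - 10*√(-3 + q) + q*√(-3 + q) (u(q) = -10*q - 10*√(-3 + q) + q*q + q*√(-3 + q) = -10*q - 10*√(-3 + q) + q² + q*√(-3 + q) = q² - 10*q - 10*√(-3 + q) + q*√(-3 + q))
u(-129)/k = ((-129)² - 10*(-129) - 10*√(-3 - 129) - 129*√(-3 - 129))/20210 = (16641 + 1290 - 20*I*√33 - 258*I*√33)*(1/20210) = (17931 - 278*I*√33)*(1/20210) = 417/470 - 139*I*√33/10105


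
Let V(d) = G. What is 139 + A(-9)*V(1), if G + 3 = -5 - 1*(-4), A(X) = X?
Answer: 175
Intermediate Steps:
G = -4 (G = -3 + (-5 - 1*(-4)) = -3 + (-5 + 4) = -3 - 1 = -4)
V(d) = -4
139 + A(-9)*V(1) = 139 - 9*(-4) = 139 + 36 = 175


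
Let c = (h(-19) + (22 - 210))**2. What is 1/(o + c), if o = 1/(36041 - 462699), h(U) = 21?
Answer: 426658/11899064961 ≈ 3.5856e-5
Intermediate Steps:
o = -1/426658 (o = 1/(-426658) = -1/426658 ≈ -2.3438e-6)
c = 27889 (c = (21 + (22 - 210))**2 = (21 - 188)**2 = (-167)**2 = 27889)
1/(o + c) = 1/(-1/426658 + 27889) = 1/(11899064961/426658) = 426658/11899064961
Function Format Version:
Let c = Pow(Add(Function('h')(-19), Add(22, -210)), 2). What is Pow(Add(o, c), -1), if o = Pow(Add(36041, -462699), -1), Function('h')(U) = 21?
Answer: Rational(426658, 11899064961) ≈ 3.5856e-5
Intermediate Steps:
o = Rational(-1, 426658) (o = Pow(-426658, -1) = Rational(-1, 426658) ≈ -2.3438e-6)
c = 27889 (c = Pow(Add(21, Add(22, -210)), 2) = Pow(Add(21, -188), 2) = Pow(-167, 2) = 27889)
Pow(Add(o, c), -1) = Pow(Add(Rational(-1, 426658), 27889), -1) = Pow(Rational(11899064961, 426658), -1) = Rational(426658, 11899064961)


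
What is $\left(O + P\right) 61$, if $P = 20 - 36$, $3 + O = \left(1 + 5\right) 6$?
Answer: $1037$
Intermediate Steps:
$O = 33$ ($O = -3 + \left(1 + 5\right) 6 = -3 + 6 \cdot 6 = -3 + 36 = 33$)
$P = -16$ ($P = 20 - 36 = -16$)
$\left(O + P\right) 61 = \left(33 - 16\right) 61 = 17 \cdot 61 = 1037$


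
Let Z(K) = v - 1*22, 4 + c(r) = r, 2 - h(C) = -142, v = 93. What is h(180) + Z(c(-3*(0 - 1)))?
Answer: 215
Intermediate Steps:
h(C) = 144 (h(C) = 2 - 1*(-142) = 2 + 142 = 144)
c(r) = -4 + r
Z(K) = 71 (Z(K) = 93 - 1*22 = 93 - 22 = 71)
h(180) + Z(c(-3*(0 - 1))) = 144 + 71 = 215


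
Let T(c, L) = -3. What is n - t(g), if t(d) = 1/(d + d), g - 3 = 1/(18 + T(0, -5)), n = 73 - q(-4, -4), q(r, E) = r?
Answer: 7069/92 ≈ 76.837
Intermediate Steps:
n = 77 (n = 73 - 1*(-4) = 73 + 4 = 77)
g = 46/15 (g = 3 + 1/(18 - 3) = 3 + 1/15 = 46/15 ≈ 3.0667)
t(d) = 1/(2*d)
n - t(g) = 77 - 1/(2*46/15) = 77 - 15/(2*46) = 77 - 1*15/92 = 77 - 15/92 = 7069/92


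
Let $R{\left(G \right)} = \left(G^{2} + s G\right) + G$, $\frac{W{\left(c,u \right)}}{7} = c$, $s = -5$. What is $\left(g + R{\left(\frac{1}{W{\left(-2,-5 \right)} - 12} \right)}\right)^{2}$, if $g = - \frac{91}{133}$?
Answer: $\frac{46144849}{164968336} \approx 0.27972$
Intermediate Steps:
$W{\left(c,u \right)} = 7 c$
$R{\left(G \right)} = G^{2} - 4 G$ ($R{\left(G \right)} = \left(G^{2} - 5 G\right) + G = G^{2} - 4 G$)
$g = - \frac{13}{19}$ ($g = \left(-91\right) \frac{1}{133} = - \frac{13}{19} \approx -0.68421$)
$\left(g + R{\left(\frac{1}{W{\left(-2,-5 \right)} - 12} \right)}\right)^{2} = \left(- \frac{13}{19} + \frac{-4 + \frac{1}{7 \left(-2\right) - 12}}{7 \left(-2\right) - 12}\right)^{2} = \left(- \frac{13}{19} + \frac{-4 + \frac{1}{-14 - 12}}{-14 - 12}\right)^{2} = \left(- \frac{13}{19} + \frac{-4 + \frac{1}{-26}}{-26}\right)^{2} = \left(- \frac{13}{19} - \frac{-4 - \frac{1}{26}}{26}\right)^{2} = \left(- \frac{13}{19} - - \frac{105}{676}\right)^{2} = \left(- \frac{13}{19} + \frac{105}{676}\right)^{2} = \left(- \frac{6793}{12844}\right)^{2} = \frac{46144849}{164968336}$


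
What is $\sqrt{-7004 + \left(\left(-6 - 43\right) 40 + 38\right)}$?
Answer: $i \sqrt{8926} \approx 94.478 i$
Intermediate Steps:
$\sqrt{-7004 + \left(\left(-6 - 43\right) 40 + 38\right)} = \sqrt{-7004 + \left(\left(-49\right) 40 + 38\right)} = \sqrt{-7004 + \left(-1960 + 38\right)} = \sqrt{-7004 - 1922} = \sqrt{-8926} = i \sqrt{8926}$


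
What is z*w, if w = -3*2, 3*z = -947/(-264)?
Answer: -947/132 ≈ -7.1742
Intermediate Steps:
z = 947/792 (z = (-947/(-264))/3 = (-947*(-1/264))/3 = (⅓)*(947/264) = 947/792 ≈ 1.1957)
w = -6
z*w = (947/792)*(-6) = -947/132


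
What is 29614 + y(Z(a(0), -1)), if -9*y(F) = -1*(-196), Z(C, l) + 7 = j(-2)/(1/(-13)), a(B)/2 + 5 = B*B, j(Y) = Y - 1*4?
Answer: 266330/9 ≈ 29592.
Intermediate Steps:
j(Y) = -4 + Y (j(Y) = Y - 4 = -4 + Y)
a(B) = -10 + 2*B**2 (a(B) = -10 + 2*(B*B) = -10 + 2*B**2)
Z(C, l) = 71 (Z(C, l) = -7 + (-4 - 2)/(1/(-13)) = -7 - 6/(-1/13) = -7 - 6*(-13) = -7 + 78 = 71)
y(F) = -196/9 (y(F) = -(-1)*(-196)/9 = -1/9*196 = -196/9)
29614 + y(Z(a(0), -1)) = 29614 - 196/9 = 266330/9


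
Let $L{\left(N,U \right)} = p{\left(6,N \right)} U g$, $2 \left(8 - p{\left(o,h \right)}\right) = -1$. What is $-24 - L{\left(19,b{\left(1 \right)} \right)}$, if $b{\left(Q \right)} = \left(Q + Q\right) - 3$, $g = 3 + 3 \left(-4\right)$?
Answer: $- \frac{201}{2} \approx -100.5$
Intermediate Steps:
$g = -9$ ($g = 3 - 12 = -9$)
$p{\left(o,h \right)} = \frac{17}{2}$ ($p{\left(o,h \right)} = 8 - - \frac{1}{2} = 8 + \frac{1}{2} = \frac{17}{2}$)
$b{\left(Q \right)} = -3 + 2 Q$ ($b{\left(Q \right)} = 2 Q - 3 = -3 + 2 Q$)
$L{\left(N,U \right)} = - \frac{153 U}{2}$ ($L{\left(N,U \right)} = \frac{17 U}{2} \left(-9\right) = - \frac{153 U}{2}$)
$-24 - L{\left(19,b{\left(1 \right)} \right)} = -24 - - \frac{153 \left(-3 + 2 \cdot 1\right)}{2} = -24 - - \frac{153 \left(-3 + 2\right)}{2} = -24 - \left(- \frac{153}{2}\right) \left(-1\right) = -24 - \frac{153}{2} = - \frac{201}{2}$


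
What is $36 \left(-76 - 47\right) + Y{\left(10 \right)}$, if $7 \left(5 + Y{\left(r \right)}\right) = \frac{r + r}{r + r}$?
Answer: $- \frac{31030}{7} \approx -4432.9$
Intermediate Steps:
$Y{\left(r \right)} = - \frac{34}{7}$ ($Y{\left(r \right)} = -5 + \frac{\left(r + r\right) \frac{1}{r + r}}{7} = -5 + \frac{2 r \frac{1}{2 r}}{7} = -5 + \frac{1}{7} \cdot 1 = -5 + \frac{1}{7} = - \frac{34}{7}$)
$36 \left(-76 - 47\right) + Y{\left(10 \right)} = 36 \left(-76 - 47\right) - \frac{34}{7} = 36 \left(-123\right) - \frac{34}{7} = -4428 - \frac{34}{7} = - \frac{31030}{7}$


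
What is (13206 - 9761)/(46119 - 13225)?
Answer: 3445/32894 ≈ 0.10473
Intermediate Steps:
(13206 - 9761)/(46119 - 13225) = 3445/32894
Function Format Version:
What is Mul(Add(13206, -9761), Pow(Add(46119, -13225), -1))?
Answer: Rational(3445, 32894) ≈ 0.10473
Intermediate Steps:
Mul(Add(13206, -9761), Pow(Add(46119, -13225), -1)) = Mul(3445, Pow(32894, -1)) = Mul(3445, Rational(1, 32894)) = Rational(3445, 32894)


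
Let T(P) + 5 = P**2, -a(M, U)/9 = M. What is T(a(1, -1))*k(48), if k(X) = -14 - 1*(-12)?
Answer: -152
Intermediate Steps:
k(X) = -2 (k(X) = -14 + 12 = -2)
a(M, U) = -9*M
T(P) = -5 + P**2
T(a(1, -1))*k(48) = (-5 + (-9*1)**2)*(-2) = (-5 + (-9)**2)*(-2) = (-5 + 81)*(-2) = 76*(-2) = -152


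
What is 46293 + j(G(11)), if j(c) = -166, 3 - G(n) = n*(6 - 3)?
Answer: 46127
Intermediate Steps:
G(n) = 3 - 3*n (G(n) = 3 - n*(6 - 3) = 3 - n*3 = 3 - 3*n)
46293 + j(G(11)) = 46293 - 166 = 46127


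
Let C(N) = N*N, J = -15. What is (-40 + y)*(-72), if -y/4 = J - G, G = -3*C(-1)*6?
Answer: 3744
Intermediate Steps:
C(N) = N²
G = -18 (G = -3*(-1)²*6 = -3*1*6 = -3*6 = -18)
y = -12 (y = -4*(-15 - 1*(-18)) = -4*(-15 + 18) = -4*3 = -12)
(-40 + y)*(-72) = (-40 - 12)*(-72) = -52*(-72) = 3744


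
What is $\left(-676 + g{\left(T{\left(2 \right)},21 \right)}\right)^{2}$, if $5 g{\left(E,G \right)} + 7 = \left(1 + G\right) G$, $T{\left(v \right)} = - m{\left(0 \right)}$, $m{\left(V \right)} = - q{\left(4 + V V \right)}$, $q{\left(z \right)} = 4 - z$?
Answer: $342225$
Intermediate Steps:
$m{\left(V \right)} = V^{2}$ ($m{\left(V \right)} = - (4 - \left(4 + V V\right)) = - (4 - \left(4 + V^{2}\right)) = - \left(-1\right) V^{2} = V^{2}$)
$T{\left(v \right)} = 0$ ($T{\left(v \right)} = - 0^{2} = \left(-1\right) 0 = 0$)
$g{\left(E,G \right)} = - \frac{7}{5} + \frac{G \left(1 + G\right)}{5}$ ($g{\left(E,G \right)} = - \frac{7}{5} + \frac{\left(1 + G\right) G}{5} = - \frac{7}{5} + \frac{G \left(1 + G\right)}{5}$)
$\left(-676 + g{\left(T{\left(2 \right)},21 \right)}\right)^{2} = \left(-676 + \left(- \frac{7}{5} + \frac{1}{5} \cdot 21 + \frac{21^{2}}{5}\right)\right)^{2} = \left(-676 + \left(- \frac{7}{5} + \frac{21}{5} + \frac{1}{5} \cdot 441\right)\right)^{2} = \left(-676 + \left(- \frac{7}{5} + \frac{21}{5} + \frac{441}{5}\right)\right)^{2} = \left(-676 + 91\right)^{2} = \left(-585\right)^{2} = 342225$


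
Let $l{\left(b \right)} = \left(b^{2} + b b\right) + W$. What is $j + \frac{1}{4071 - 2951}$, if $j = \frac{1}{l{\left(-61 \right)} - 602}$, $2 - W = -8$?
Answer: $\frac{797}{767200} \approx 0.0010388$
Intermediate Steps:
$W = 10$ ($W = 2 - -8 = 2 + 8 = 10$)
$l{\left(b \right)} = 10 + 2 b^{2}$ ($l{\left(b \right)} = \left(b^{2} + b b\right) + 10 = \left(b^{2} + b^{2}\right) + 10 = 2 b^{2} + 10 = 10 + 2 b^{2}$)
$j = \frac{1}{6850}$ ($j = \frac{1}{\left(10 + 2 \left(-61\right)^{2}\right) - 602} = \frac{1}{\left(10 + 2 \cdot 3721\right) - 602} = \frac{1}{\left(10 + 7442\right) - 602} = \frac{1}{7452 - 602} = \frac{1}{6850} \approx 0.00014599$)
$j + \frac{1}{4071 - 2951} = \frac{1}{6850} + \frac{1}{4071 - 2951} = \frac{1}{6850} + \frac{1}{1120} = \frac{797}{767200}$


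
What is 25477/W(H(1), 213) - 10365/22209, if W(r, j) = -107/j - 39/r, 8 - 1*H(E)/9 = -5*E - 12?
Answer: -1004340611165/26635994 ≈ -37706.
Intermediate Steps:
H(E) = 180 + 45*E (H(E) = 72 - 9*(-5*E - 12) = 72 - 9*(-12 - 5*E) = 72 + (108 + 45*E) = 180 + 45*E)
25477/W(H(1), 213) - 10365/22209 = 25477/(-107/213 - 39/(180 + 45*1)) - 10365/22209 = 25477/(-107*1/213 - 39/(180 + 45)) - 10365*1/22209 = 25477/(-107/213 - 39/225) - 3455/7403 = 25477/(-107/213 - 39*1/225) - 3455/7403 = 25477/(-107/213 - 13/75) - 3455/7403 = 25477/(-3598/5325) - 3455/7403 = 25477*(-5325/3598) - 3455/7403 = -135665025/3598 - 3455/7403 = -1004340611165/26635994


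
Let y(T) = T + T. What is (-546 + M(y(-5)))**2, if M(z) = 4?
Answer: 293764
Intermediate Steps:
y(T) = 2*T
(-546 + M(y(-5)))**2 = (-546 + 4)**2 = (-542)**2 = 293764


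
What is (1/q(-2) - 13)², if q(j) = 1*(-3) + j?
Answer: 4356/25 ≈ 174.24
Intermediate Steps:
q(j) = -3 + j
(1/q(-2) - 13)² = (1/(-3 - 2) - 13)² = (1/(-5) - 13)² = (-⅕ - 13)² = (-66/5)² = 4356/25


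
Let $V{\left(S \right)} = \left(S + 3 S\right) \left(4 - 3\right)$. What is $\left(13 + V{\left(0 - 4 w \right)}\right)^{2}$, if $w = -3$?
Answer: $3721$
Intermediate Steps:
$V{\left(S \right)} = 4 S$ ($V{\left(S \right)} = 4 S 1 = 4 S$)
$\left(13 + V{\left(0 - 4 w \right)}\right)^{2} = \left(13 + 4 \left(0 - -12\right)\right)^{2} = \left(13 + 4 \left(0 + 12\right)\right)^{2} = \left(13 + 4 \cdot 12\right)^{2} = \left(13 + 48\right)^{2} = 61^{2} = 3721$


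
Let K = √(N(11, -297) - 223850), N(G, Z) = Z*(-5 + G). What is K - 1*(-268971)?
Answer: 268971 + 4*I*√14102 ≈ 2.6897e+5 + 475.01*I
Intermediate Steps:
K = 4*I*√14102 (K = √(-297*(-5 + 11) - 223850) = √(-297*6 - 223850) = √(-1782 - 223850) = √(-225632) = 4*I*√14102 ≈ 475.01*I)
K - 1*(-268971) = 4*I*√14102 - 1*(-268971) = 4*I*√14102 + 268971 = 268971 + 4*I*√14102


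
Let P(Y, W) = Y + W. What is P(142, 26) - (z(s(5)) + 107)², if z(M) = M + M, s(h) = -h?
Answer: -9241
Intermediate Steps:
z(M) = 2*M
P(Y, W) = W + Y
P(142, 26) - (z(s(5)) + 107)² = (26 + 142) - (2*(-1*5) + 107)² = 168 - (2*(-5) + 107)² = 168 - (-10 + 107)² = 168 - 1*97² = 168 - 1*9409 = 168 - 9409 = -9241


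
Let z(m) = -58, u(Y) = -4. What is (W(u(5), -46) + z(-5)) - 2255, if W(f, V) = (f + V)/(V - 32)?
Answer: -90182/39 ≈ -2312.4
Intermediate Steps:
W(f, V) = (V + f)/(-32 + V)
(W(u(5), -46) + z(-5)) - 2255 = ((-46 - 4)/(-32 - 46) - 58) - 2255 = (-50/(-78) - 58) - 2255 = (-1/78*(-50) - 58) - 2255 = (25/39 - 58) - 2255 = -2237/39 - 2255 = -90182/39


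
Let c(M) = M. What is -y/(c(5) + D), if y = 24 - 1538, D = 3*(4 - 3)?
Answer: 757/4 ≈ 189.25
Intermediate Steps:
D = 3 (D = 3*1 = 3)
y = -1514
-y/(c(5) + D) = -(-1514)/(5 + 3) = -(-1514)/8 = -1*(-757/4) = 757/4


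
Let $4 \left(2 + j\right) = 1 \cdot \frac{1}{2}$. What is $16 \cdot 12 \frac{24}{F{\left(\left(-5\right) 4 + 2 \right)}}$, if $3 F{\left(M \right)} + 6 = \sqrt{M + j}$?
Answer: $- \frac{221184}{149} - \frac{9216 i \sqrt{318}}{149} \approx -1484.5 - 1103.0 i$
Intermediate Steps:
$j = - \frac{15}{8}$ ($j = -2 + \frac{1 \cdot \frac{1}{2}}{4} = -2 + \frac{1}{4} \cdot \frac{1}{2} = -2 + \frac{1}{8} = - \frac{15}{8} \approx -1.875$)
$F{\left(M \right)} = -2 + \frac{\sqrt{- \frac{15}{8} + M}}{3}$ ($F{\left(M \right)} = -2 + \frac{\sqrt{M - \frac{15}{8}}}{3} = -2 + \frac{\sqrt{- \frac{15}{8} + M}}{3}$)
$16 \cdot 12 \frac{24}{F{\left(\left(-5\right) 4 + 2 \right)}} = 16 \cdot 12 \frac{24}{-2 + \frac{\sqrt{-30 + 16 \left(\left(-5\right) 4 + 2\right)}}{12}} = 192 \frac{24}{-2 + \frac{\sqrt{-30 + 16 \left(-20 + 2\right)}}{12}} = 192 \frac{24}{-2 + \frac{\sqrt{-30 + 16 \left(-18\right)}}{12}} = 192 \frac{24}{-2 + \frac{\sqrt{-30 - 288}}{12}} = 192 \frac{24}{-2 + \frac{\sqrt{-318}}{12}} = 192 \frac{24}{-2 + \frac{i \sqrt{318}}{12}} = \frac{4608}{-2 + \frac{i \sqrt{318}}{12}}$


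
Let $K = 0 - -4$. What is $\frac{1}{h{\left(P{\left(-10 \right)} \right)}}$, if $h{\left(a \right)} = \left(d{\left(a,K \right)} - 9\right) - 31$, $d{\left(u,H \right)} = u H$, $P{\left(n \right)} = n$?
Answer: $- \frac{1}{80} \approx -0.0125$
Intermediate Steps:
$K = 4$ ($K = 0 + 4 = 4$)
$d{\left(u,H \right)} = H u$
$h{\left(a \right)} = -40 + 4 a$ ($h{\left(a \right)} = \left(4 a - 9\right) - 31 = \left(-9 + 4 a\right) - 31 = -40 + 4 a$)
$\frac{1}{h{\left(P{\left(-10 \right)} \right)}} = \frac{1}{-40 + 4 \left(-10\right)} = \frac{1}{-40 - 40} = \frac{1}{-80} = - \frac{1}{80}$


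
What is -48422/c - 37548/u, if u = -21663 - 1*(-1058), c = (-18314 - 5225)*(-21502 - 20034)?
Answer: 1668649046731/915719827360 ≈ 1.8222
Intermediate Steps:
c = 977715904 (c = -23539*(-41536) = 977715904)
u = -20605 (u = -21663 + 1058 = -20605)
-48422/c - 37548/u = -48422/977715904 - 37548/(-20605) = -48422*1/977715904 - 37548*(-1/20605) = -2201/44441632 + 37548/20605 = 1668649046731/915719827360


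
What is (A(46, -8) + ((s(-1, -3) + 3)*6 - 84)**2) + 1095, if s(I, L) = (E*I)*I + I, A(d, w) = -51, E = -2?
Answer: 8100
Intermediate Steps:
s(I, L) = I - 2*I**2 (s(I, L) = (-2*I)*I + I = -2*I**2 + I = I - 2*I**2)
(A(46, -8) + ((s(-1, -3) + 3)*6 - 84)**2) + 1095 = (-51 + ((-(1 - 2*(-1)) + 3)*6 - 84)**2) + 1095 = (-51 + ((-(1 + 2) + 3)*6 - 84)**2) + 1095 = (-51 + ((-1*3 + 3)*6 - 84)**2) + 1095 = (-51 + ((-3 + 3)*6 - 84)**2) + 1095 = (-51 + (0*6 - 84)**2) + 1095 = (-51 + (0 - 84)**2) + 1095 = (-51 + (-84)**2) + 1095 = (-51 + 7056) + 1095 = 7005 + 1095 = 8100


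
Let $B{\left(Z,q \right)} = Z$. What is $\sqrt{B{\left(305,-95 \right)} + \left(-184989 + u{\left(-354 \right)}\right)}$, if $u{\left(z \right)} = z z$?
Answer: $2 i \sqrt{14842} \approx 243.66 i$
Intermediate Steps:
$u{\left(z \right)} = z^{2}$
$\sqrt{B{\left(305,-95 \right)} + \left(-184989 + u{\left(-354 \right)}\right)} = \sqrt{305 - \left(184989 - \left(-354\right)^{2}\right)} = \sqrt{305 + \left(-184989 + 125316\right)} = \sqrt{305 - 59673} = \sqrt{-59368} = 2 i \sqrt{14842}$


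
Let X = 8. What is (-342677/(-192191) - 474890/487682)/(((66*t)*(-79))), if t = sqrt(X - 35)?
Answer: 162067993*I*sqrt(3)/9398043612309 ≈ 2.9869e-5*I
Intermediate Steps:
t = 3*I*sqrt(3) (t = sqrt(8 - 35) = sqrt(-27) = 3*I*sqrt(3) ≈ 5.1962*I)
(-342677/(-192191) - 474890/487682)/(((66*t)*(-79))) = (-342677/(-192191) - 474890/487682)/(((66*(3*I*sqrt(3)))*(-79))) = (-342677*(-1/192191) - 474890*1/487682)/(((198*I*sqrt(3))*(-79))) = (342677/192191 - 18265/18757)/((-15642*I*sqrt(3))) = 2917223874*(I*sqrt(3)/46926)/3604926587 = 162067993*I*sqrt(3)/9398043612309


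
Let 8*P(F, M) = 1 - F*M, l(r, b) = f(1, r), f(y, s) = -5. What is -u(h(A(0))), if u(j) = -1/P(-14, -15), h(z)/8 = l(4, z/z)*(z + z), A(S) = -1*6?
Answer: -8/209 ≈ -0.038278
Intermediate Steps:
A(S) = -6
l(r, b) = -5
P(F, M) = ⅛ - F*M/8 (P(F, M) = (1 - F*M)/8 = ⅛ - F*M/8)
h(z) = -80*z (h(z) = 8*(-5*(z + z)) = 8*(-10*z) = -80*z)
u(j) = 8/209 (u(j) = -1/(⅛ - ⅛*(-14)*(-15)) = -1/(⅛ - 105/4) = -1/(-209/8) = -1*(-8/209) = 8/209)
-u(h(A(0))) = -1*8/209 = -8/209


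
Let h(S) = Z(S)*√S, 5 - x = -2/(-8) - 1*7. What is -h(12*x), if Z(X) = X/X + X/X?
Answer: -2*√141 ≈ -23.749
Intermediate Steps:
Z(X) = 2 (Z(X) = 1 + 1 = 2)
x = 47/4 (x = 5 - (-2/(-8) - 1*7) = 5 - (-2*(-⅛) - 7) = 5 - (¼ - 7) = 5 - 1*(-27/4) = 5 + 27/4 = 47/4 ≈ 11.750)
h(S) = 2*√S
-h(12*x) = -2*√(12*(47/4)) = -2*√141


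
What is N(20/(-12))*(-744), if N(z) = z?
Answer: 1240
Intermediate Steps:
N(20/(-12))*(-744) = (20/(-12))*(-744) = (20*(-1/12))*(-744) = -5/3*(-744) = 1240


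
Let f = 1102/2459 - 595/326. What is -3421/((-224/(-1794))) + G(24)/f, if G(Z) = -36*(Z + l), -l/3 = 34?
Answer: -1213144948275/41210512 ≈ -29438.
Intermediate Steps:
l = -102 (l = -3*34 = -102)
f = -1103853/801634 (f = 1102*(1/2459) - 595*1/326 = 1102/2459 - 595/326 = -1103853/801634 ≈ -1.3770)
G(Z) = 3672 - 36*Z (G(Z) = -36*(Z - 102) = -36*(-102 + Z) = 3672 - 36*Z)
-3421/((-224/(-1794))) + G(24)/f = -3421/((-224/(-1794))) + (3672 - 36*24)/(-1103853/801634) = -3421/((-224*(-1/1794))) + (3672 - 864)*(-801634/1103853) = -3421/112/897 + 2808*(-801634/1103853) = -3421*897/112 - 750329424/367951 = -3068637/112 - 750329424/367951 = -1213144948275/41210512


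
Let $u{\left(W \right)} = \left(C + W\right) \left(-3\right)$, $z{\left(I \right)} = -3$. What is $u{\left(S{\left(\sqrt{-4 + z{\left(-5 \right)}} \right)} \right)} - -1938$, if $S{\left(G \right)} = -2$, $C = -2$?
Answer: $1950$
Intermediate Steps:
$u{\left(W \right)} = 6 - 3 W$ ($u{\left(W \right)} = \left(-2 + W\right) \left(-3\right) = 6 - 3 W$)
$u{\left(S{\left(\sqrt{-4 + z{\left(-5 \right)}} \right)} \right)} - -1938 = \left(6 - -6\right) - -1938 = \left(6 + 6\right) + 1938 = 12 + 1938 = 1950$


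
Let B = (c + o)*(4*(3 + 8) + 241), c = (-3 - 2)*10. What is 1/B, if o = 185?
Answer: 1/38475 ≈ 2.5991e-5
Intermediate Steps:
c = -50 (c = -5*10 = -50)
B = 38475 (B = (-50 + 185)*(4*(3 + 8) + 241) = 135*(4*11 + 241) = 135*(44 + 241) = 135*285 = 38475)
1/B = 1/38475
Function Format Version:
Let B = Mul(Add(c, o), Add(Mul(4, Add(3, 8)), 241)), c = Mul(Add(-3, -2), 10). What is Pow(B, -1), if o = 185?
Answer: Rational(1, 38475) ≈ 2.5991e-5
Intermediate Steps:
c = -50 (c = Mul(-5, 10) = -50)
B = 38475 (B = Mul(Add(-50, 185), Add(Mul(4, Add(3, 8)), 241)) = Mul(135, Add(Mul(4, 11), 241)) = Mul(135, Add(44, 241)) = Mul(135, 285) = 38475)
Pow(B, -1) = Pow(38475, -1) = Rational(1, 38475)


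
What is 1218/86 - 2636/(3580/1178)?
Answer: -32835931/38485 ≈ -853.21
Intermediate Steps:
1218/86 - 2636/(3580/1178) = 1218*(1/86) - 2636/(3580*(1/1178)) = 609/43 - 2636/1790/589 = 609/43 - 2636*589/1790 = 609/43 - 776302/895 = -32835931/38485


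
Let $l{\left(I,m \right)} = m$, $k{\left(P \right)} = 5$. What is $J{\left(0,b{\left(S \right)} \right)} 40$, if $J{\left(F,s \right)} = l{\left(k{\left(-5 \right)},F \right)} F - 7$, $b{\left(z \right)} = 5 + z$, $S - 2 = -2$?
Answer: $-280$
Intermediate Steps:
$S = 0$ ($S = 2 - 2 = 0$)
$J{\left(F,s \right)} = -7 + F^{2}$ ($J{\left(F,s \right)} = F F - 7 = F^{2} - 7 = -7 + F^{2}$)
$J{\left(0,b{\left(S \right)} \right)} 40 = \left(-7 + 0^{2}\right) 40 = \left(-7 + 0\right) 40 = \left(-7\right) 40 = -280$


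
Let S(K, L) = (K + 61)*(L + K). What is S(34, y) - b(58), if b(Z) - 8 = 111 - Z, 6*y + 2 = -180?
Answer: 862/3 ≈ 287.33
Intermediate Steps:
y = -91/3 (y = -⅓ + (⅙)*(-180) = -⅓ - 30 = -91/3 ≈ -30.333)
S(K, L) = (61 + K)*(K + L)
b(Z) = 119 - Z (b(Z) = 8 + (111 - Z) = 119 - Z)
S(34, y) - b(58) = (34² + 61*34 + 61*(-91/3) + 34*(-91/3)) - (119 - 1*58) = (1156 + 2074 - 5551/3 - 3094/3) - (119 - 58) = 1045/3 - 1*61 = 1045/3 - 61 = 862/3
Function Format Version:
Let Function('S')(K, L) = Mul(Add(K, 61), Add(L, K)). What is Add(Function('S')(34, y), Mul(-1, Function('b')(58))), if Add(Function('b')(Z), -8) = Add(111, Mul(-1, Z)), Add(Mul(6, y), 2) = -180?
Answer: Rational(862, 3) ≈ 287.33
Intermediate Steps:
y = Rational(-91, 3) (y = Add(Rational(-1, 3), Mul(Rational(1, 6), -180)) = Add(Rational(-1, 3), -30) = Rational(-91, 3) ≈ -30.333)
Function('S')(K, L) = Mul(Add(61, K), Add(K, L))
Function('b')(Z) = Add(119, Mul(-1, Z)) (Function('b')(Z) = Add(8, Add(111, Mul(-1, Z))) = Add(119, Mul(-1, Z)))
Add(Function('S')(34, y), Mul(-1, Function('b')(58))) = Add(Add(Pow(34, 2), Mul(61, 34), Mul(61, Rational(-91, 3)), Mul(34, Rational(-91, 3))), Mul(-1, Add(119, Mul(-1, 58)))) = Add(Add(1156, 2074, Rational(-5551, 3), Rational(-3094, 3)), Mul(-1, Add(119, -58))) = Add(Rational(1045, 3), Mul(-1, 61)) = Add(Rational(1045, 3), -61) = Rational(862, 3)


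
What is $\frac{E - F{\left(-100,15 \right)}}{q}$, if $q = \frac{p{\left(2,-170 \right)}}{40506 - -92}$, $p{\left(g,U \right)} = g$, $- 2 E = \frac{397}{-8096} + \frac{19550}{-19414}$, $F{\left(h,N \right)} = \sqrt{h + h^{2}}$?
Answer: $\frac{99097424213}{9245632} - 608970 \sqrt{11} \approx -2.009 \cdot 10^{6}$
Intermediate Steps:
$E = \frac{4881887}{9245632}$ ($E = - \frac{\frac{397}{-8096} + \frac{19550}{-19414}}{2} = - \frac{397 \left(- \frac{1}{8096}\right) + 19550 \left(- \frac{1}{19414}\right)}{2} = - \frac{- \frac{397}{8096} - \frac{575}{571}}{2} = \left(- \frac{1}{2}\right) \left(- \frac{4881887}{4622816}\right) = \frac{4881887}{9245632} \approx 0.52802$)
$q = \frac{1}{20299}$ ($q = \frac{2}{40506 - -92} = \frac{2}{40506 + 92} = \frac{2}{40598} = 2 \cdot \frac{1}{40598} = \frac{1}{20299} \approx 4.9264 \cdot 10^{-5}$)
$\frac{E - F{\left(-100,15 \right)}}{q} = \left(\frac{4881887}{9245632} - \sqrt{- 100 \left(1 - 100\right)}\right) \frac{1}{\frac{1}{20299}} = \left(\frac{4881887}{9245632} - \sqrt{\left(-100\right) \left(-99\right)}\right) 20299 = \left(\frac{4881887}{9245632} - \sqrt{9900}\right) 20299 = \left(\frac{4881887}{9245632} - 30 \sqrt{11}\right) 20299 = \frac{99097424213}{9245632} - 608970 \sqrt{11}$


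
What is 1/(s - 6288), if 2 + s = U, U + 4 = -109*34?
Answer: -1/10000 ≈ -0.00010000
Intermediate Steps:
U = -3710 (U = -4 - 109*34 = -4 - 1*3706 = -4 - 3706 = -3710)
s = -3712 (s = -2 - 3710 = -3712)
1/(s - 6288) = 1/(-3712 - 6288) = 1/(-10000) = -1/10000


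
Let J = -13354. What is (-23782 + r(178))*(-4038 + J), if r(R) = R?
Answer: 410520768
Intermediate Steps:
(-23782 + r(178))*(-4038 + J) = (-23782 + 178)*(-4038 - 13354) = -23604*(-17392) = 410520768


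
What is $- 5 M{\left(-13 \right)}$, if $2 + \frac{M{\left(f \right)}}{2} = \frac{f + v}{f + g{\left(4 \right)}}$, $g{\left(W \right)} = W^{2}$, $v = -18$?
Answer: $\frac{370}{3} \approx 123.33$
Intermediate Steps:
$M{\left(f \right)} = -4 + \frac{2 \left(-18 + f\right)}{16 + f}$ ($M{\left(f \right)} = -4 + 2 \frac{f - 18}{f + 4^{2}} = -4 + 2 \frac{-18 + f}{f + 16} = -4 + 2 \frac{-18 + f}{16 + f} = -4 + \frac{2 \left(-18 + f\right)}{16 + f}$)
$- 5 M{\left(-13 \right)} = - 5 \frac{2 \left(-50 - -13\right)}{16 - 13} = - 5 \frac{2 \left(-50 + 13\right)}{3} = - 5 \cdot 2 \cdot \frac{1}{3} \left(-37\right) = \left(-5\right) \left(- \frac{74}{3}\right) = \frac{370}{3}$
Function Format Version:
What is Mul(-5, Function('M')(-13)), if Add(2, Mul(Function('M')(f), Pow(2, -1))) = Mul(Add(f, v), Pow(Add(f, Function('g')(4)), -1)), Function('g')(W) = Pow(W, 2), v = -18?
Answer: Rational(370, 3) ≈ 123.33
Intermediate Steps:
Function('M')(f) = Add(-4, Mul(2, Pow(Add(16, f), -1), Add(-18, f))) (Function('M')(f) = Add(-4, Mul(2, Mul(Add(f, -18), Pow(Add(f, Pow(4, 2)), -1)))) = Add(-4, Mul(2, Mul(Add(-18, f), Pow(Add(f, 16), -1)))) = Add(-4, Mul(2, Mul(Add(-18, f), Pow(Add(16, f), -1)))) = Add(-4, Mul(2, Mul(Pow(Add(16, f), -1), Add(-18, f)))) = Add(-4, Mul(2, Pow(Add(16, f), -1), Add(-18, f))))
Mul(-5, Function('M')(-13)) = Mul(-5, Mul(2, Pow(Add(16, -13), -1), Add(-50, Mul(-1, -13)))) = Mul(-5, Mul(2, Pow(3, -1), Add(-50, 13))) = Mul(-5, Mul(2, Rational(1, 3), -37)) = Mul(-5, Rational(-74, 3)) = Rational(370, 3)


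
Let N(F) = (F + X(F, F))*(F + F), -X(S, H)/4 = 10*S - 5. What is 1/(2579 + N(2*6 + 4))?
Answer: -1/16749 ≈ -5.9705e-5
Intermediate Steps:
X(S, H) = 20 - 40*S (X(S, H) = -4*(10*S - 5) = -4*(-5 + 10*S) = 20 - 40*S)
N(F) = 2*F*(20 - 39*F) (N(F) = (F + (20 - 40*F))*(F + F) = (20 - 39*F)*(2*F) = 2*F*(20 - 39*F))
1/(2579 + N(2*6 + 4)) = 1/(2579 + 2*(2*6 + 4)*(20 - 39*(2*6 + 4))) = 1/(2579 + 2*(12 + 4)*(20 - 39*(12 + 4))) = 1/(2579 + 2*16*(20 - 39*16)) = 1/(2579 + 2*16*(20 - 624)) = 1/(2579 + 2*16*(-604)) = 1/(2579 - 19328) = 1/(-16749) = -1/16749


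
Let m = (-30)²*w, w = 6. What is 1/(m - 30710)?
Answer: -1/25310 ≈ -3.9510e-5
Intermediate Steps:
m = 5400 (m = (-30)²*6 = 900*6 = 5400)
1/(m - 30710) = 1/(5400 - 30710) = 1/(-25310) = -1/25310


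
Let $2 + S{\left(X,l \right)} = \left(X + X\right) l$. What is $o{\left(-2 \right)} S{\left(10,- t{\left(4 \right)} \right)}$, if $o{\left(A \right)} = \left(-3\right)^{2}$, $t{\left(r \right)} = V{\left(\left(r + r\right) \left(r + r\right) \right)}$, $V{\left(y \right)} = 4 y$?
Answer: $-46098$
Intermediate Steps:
$t{\left(r \right)} = 16 r^{2}$ ($t{\left(r \right)} = 4 \left(r + r\right) \left(r + r\right) = 4 \cdot 2 r 2 r = 4 \cdot 4 r^{2} = 16 r^{2}$)
$o{\left(A \right)} = 9$
$S{\left(X,l \right)} = -2 + 2 X l$ ($S{\left(X,l \right)} = -2 + \left(X + X\right) l = -2 + 2 X l$)
$o{\left(-2 \right)} S{\left(10,- t{\left(4 \right)} \right)} = 9 \left(-2 + 2 \cdot 10 \left(- 16 \cdot 4^{2}\right)\right) = 9 \left(-2 + 2 \cdot 10 \left(- 16 \cdot 16\right)\right) = 9 \left(-2 + 2 \cdot 10 \left(\left(-1\right) 256\right)\right) = 9 \left(-2 + 2 \cdot 10 \left(-256\right)\right) = 9 \left(-2 - 5120\right) = 9 \left(-5122\right) = -46098$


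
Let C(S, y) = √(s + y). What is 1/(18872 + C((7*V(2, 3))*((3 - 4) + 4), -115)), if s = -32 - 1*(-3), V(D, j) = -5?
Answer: 2359/44519066 - 3*I/89038132 ≈ 5.2989e-5 - 3.3693e-8*I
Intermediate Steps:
s = -29 (s = -32 + 3 = -29)
C(S, y) = √(-29 + y)
1/(18872 + C((7*V(2, 3))*((3 - 4) + 4), -115)) = 1/(18872 + √(-29 - 115)) = 1/(18872 + √(-144)) = 1/(18872 + 12*I) = (18872 - 12*I)/356152528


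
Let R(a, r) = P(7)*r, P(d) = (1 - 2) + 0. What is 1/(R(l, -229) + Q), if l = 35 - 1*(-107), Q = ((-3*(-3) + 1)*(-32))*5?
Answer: -1/1371 ≈ -0.00072939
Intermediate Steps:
Q = -1600 (Q = ((9 + 1)*(-32))*5 = (10*(-32))*5 = -320*5 = -1600)
P(d) = -1 (P(d) = -1 + 0 = -1)
l = 142 (l = 35 + 107 = 142)
R(a, r) = -r
1/(R(l, -229) + Q) = 1/(-1*(-229) - 1600) = 1/(229 - 1600) = 1/(-1371) = -1/1371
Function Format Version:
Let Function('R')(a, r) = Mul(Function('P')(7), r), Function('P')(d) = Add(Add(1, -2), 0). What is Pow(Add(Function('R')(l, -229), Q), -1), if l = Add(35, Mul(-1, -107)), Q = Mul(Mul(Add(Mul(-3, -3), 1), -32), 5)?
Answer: Rational(-1, 1371) ≈ -0.00072939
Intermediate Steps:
Q = -1600 (Q = Mul(Mul(Add(9, 1), -32), 5) = Mul(Mul(10, -32), 5) = Mul(-320, 5) = -1600)
Function('P')(d) = -1 (Function('P')(d) = Add(-1, 0) = -1)
l = 142 (l = Add(35, 107) = 142)
Function('R')(a, r) = Mul(-1, r)
Pow(Add(Function('R')(l, -229), Q), -1) = Pow(Add(Mul(-1, -229), -1600), -1) = Pow(Add(229, -1600), -1) = Pow(-1371, -1) = Rational(-1, 1371)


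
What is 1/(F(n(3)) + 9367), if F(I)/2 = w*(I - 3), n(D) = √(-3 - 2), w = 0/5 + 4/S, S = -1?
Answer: 9391/88191201 + 8*I*√5/88191201 ≈ 0.00010648 + 2.0284e-7*I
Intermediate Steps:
w = -4 (w = 0/5 + 4/(-1) = 0*(⅕) + 4*(-1) = 0 - 4 = -4)
n(D) = I*√5 (n(D) = √(-5) = I*√5)
F(I) = 24 - 8*I (F(I) = 2*(-4*(I - 3)) = 2*(-4*(-3 + I)) = 2*(12 - 4*I) = 24 - 8*I)
1/(F(n(3)) + 9367) = 1/((24 - 8*I*√5) + 9367) = 1/(9391 - 8*I*√5)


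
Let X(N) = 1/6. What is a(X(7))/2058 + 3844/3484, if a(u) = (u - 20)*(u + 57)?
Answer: 103927/188136 ≈ 0.55240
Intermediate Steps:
X(N) = 1/6
a(u) = (-20 + u)*(57 + u)
a(X(7))/2058 + 3844/3484 = (-1140 + (1/6)**2 + 37*(1/6))/2058 + 3844/3484 = (-1140 + 1/36 + 37/6)*(1/2058) + 3844*(1/3484) = -40817/36*1/2058 + 961/871 = -119/216 + 961/871 = 103927/188136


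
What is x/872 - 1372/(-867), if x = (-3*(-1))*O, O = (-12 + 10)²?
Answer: 301697/189006 ≈ 1.5962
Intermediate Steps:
O = 4 (O = (-2)² = 4)
x = 12 (x = -3*(-1)*4 = 3*4 = 12)
x/872 - 1372/(-867) = 12/872 - 1372/(-867) = 12*(1/872) - 1372*(-1/867) = 3/218 + 1372/867 = 301697/189006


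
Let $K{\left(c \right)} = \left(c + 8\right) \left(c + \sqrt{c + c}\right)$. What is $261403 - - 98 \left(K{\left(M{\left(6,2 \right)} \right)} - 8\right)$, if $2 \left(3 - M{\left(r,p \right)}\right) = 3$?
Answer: $\frac{524031}{2} + 931 \sqrt{3} \approx 2.6363 \cdot 10^{5}$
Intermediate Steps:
$M{\left(r,p \right)} = \frac{3}{2}$ ($M{\left(r,p \right)} = 3 - \frac{3}{2} = \frac{3}{2}$)
$K{\left(c \right)} = \left(8 + c\right) \left(c + \sqrt{2} \sqrt{c}\right)$ ($K{\left(c \right)} = \left(8 + c\right) \left(c + \sqrt{2 c}\right) = \left(8 + c\right) \left(c + \sqrt{2} \sqrt{c}\right)$)
$261403 - - 98 \left(K{\left(M{\left(6,2 \right)} \right)} - 8\right) = 261403 - - 98 \left(\left(\left(\frac{3}{2}\right)^{2} + 8 \cdot \frac{3}{2} + \sqrt{2} \left(\frac{3}{2}\right)^{\frac{3}{2}} + 8 \sqrt{2} \sqrt{\frac{3}{2}}\right) - 8\right) = 261403 - - 98 \left(\left(\frac{9}{4} + 12 + \sqrt{2} \frac{3 \sqrt{6}}{4} + 8 \sqrt{2} \frac{\sqrt{6}}{2}\right) - 8\right) = 261403 - - 98 \left(\left(\frac{9}{4} + 12 + \frac{3 \sqrt{3}}{2} + 8 \sqrt{3}\right) - 8\right) = 261403 - - 98 \left(\left(\frac{57}{4} + \frac{19 \sqrt{3}}{2}\right) - 8\right) = 261403 - - 98 \left(\frac{25}{4} + \frac{19 \sqrt{3}}{2}\right) = 261403 - \left(- \frac{1225}{2} - 931 \sqrt{3}\right) = 261403 + \left(\frac{1225}{2} + 931 \sqrt{3}\right) = \frac{524031}{2} + 931 \sqrt{3}$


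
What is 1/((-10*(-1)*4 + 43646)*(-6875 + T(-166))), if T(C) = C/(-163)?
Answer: -163/48948371874 ≈ -3.3300e-9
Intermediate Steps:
T(C) = -C/163 (T(C) = C*(-1/163) = -C/163)
1/((-10*(-1)*4 + 43646)*(-6875 + T(-166))) = 1/((-10*(-1)*4 + 43646)*(-6875 - 1/163*(-166))) = 1/((10*4 + 43646)*(-6875 + 166/163)) = 1/((40 + 43646)*(-1120459/163)) = 1/(43686*(-1120459/163)) = 1/(-48948371874/163) = -163/48948371874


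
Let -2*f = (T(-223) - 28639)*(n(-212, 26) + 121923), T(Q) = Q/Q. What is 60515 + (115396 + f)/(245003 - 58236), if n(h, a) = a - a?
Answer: 13048135838/186767 ≈ 69863.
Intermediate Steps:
n(h, a) = 0
T(Q) = 1
f = 1745815437 (f = -(1 - 28639)*(0 + 121923)/2 = -(-14319)*121923 = -1/2*(-3491630874) = 1745815437)
60515 + (115396 + f)/(245003 - 58236) = 60515 + (115396 + 1745815437)/(245003 - 58236) = 60515 + 1745930833/186767 = 13048135838/186767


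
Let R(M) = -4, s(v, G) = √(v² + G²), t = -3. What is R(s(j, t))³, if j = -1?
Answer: -64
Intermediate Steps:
s(v, G) = √(G² + v²)
R(s(j, t))³ = (-4)³ = -64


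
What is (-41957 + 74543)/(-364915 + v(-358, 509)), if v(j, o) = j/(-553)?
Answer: -6006686/67265879 ≈ -0.089298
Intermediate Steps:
v(j, o) = -j/553 (v(j, o) = j*(-1/553) = -j/553)
(-41957 + 74543)/(-364915 + v(-358, 509)) = (-41957 + 74543)/(-364915 - 1/553*(-358)) = 32586/(-364915 + 358/553) = 32586/(-201797637/553) = 32586*(-553/201797637) = -6006686/67265879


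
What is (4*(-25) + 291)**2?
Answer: 36481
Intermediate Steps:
(4*(-25) + 291)**2 = (-100 + 291)**2 = 191**2 = 36481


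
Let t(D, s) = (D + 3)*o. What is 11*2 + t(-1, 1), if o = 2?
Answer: 26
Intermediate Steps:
t(D, s) = 6 + 2*D (t(D, s) = (D + 3)*2 = (3 + D)*2 = 6 + 2*D)
11*2 + t(-1, 1) = 11*2 + (6 + 2*(-1)) = 22 + (6 - 2) = 22 + 4 = 26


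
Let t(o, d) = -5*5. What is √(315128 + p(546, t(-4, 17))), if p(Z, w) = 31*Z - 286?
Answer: 2*√82942 ≈ 575.99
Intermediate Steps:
t(o, d) = -25
p(Z, w) = -286 + 31*Z
√(315128 + p(546, t(-4, 17))) = √(315128 + (-286 + 31*546)) = √(315128 + (-286 + 16926)) = √(315128 + 16640) = √331768 = 2*√82942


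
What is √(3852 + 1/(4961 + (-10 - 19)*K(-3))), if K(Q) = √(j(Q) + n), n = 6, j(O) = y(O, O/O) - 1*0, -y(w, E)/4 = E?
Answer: √(19109773 - 111708*√2)/√(4961 - 29*√2) ≈ 62.064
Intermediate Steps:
y(w, E) = -4*E
j(O) = -4 (j(O) = -4*O/O - 1*0 = -4*1 + 0 = -4 + 0 = -4)
K(Q) = √2 (K(Q) = √(-4 + 6) = √2)
√(3852 + 1/(4961 + (-10 - 19)*K(-3))) = √(3852 + 1/(4961 + (-10 - 19)*√2)) = √(3852 + 1/(4961 - 29*√2))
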